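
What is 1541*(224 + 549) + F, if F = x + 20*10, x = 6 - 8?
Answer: 1191391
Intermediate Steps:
x = -2
F = 198 (F = -2 + 20*10 = -2 + 200 = 198)
1541*(224 + 549) + F = 1541*(224 + 549) + 198 = 1541*773 + 198 = 1191193 + 198 = 1191391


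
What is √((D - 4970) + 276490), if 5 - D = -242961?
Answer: √514486 ≈ 717.28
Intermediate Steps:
D = 242966 (D = 5 - 1*(-242961) = 5 + 242961 = 242966)
√((D - 4970) + 276490) = √((242966 - 4970) + 276490) = √(237996 + 276490) = √514486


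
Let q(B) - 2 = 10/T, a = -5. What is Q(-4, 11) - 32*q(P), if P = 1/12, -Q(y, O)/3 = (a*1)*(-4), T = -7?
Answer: -548/7 ≈ -78.286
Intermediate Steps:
Q(y, O) = -60 (Q(y, O) = -3*(-5*1)*(-4) = -(-15)*(-4) = -3*20 = -60)
P = 1/12 ≈ 0.083333
q(B) = 4/7 (q(B) = 2 + 10/(-7) = 2 + 10*(-1/7) = 2 - 10/7 = 4/7)
Q(-4, 11) - 32*q(P) = -60 - 32*4/7 = -60 - 128/7 = -548/7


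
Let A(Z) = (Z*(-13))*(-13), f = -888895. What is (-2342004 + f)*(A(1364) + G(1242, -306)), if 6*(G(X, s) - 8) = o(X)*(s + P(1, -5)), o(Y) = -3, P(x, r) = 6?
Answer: -745284395926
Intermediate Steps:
A(Z) = 169*Z (A(Z) = -13*Z*(-13) = 169*Z)
G(X, s) = 5 - s/2 (G(X, s) = 8 + (-3*(s + 6))/6 = 8 + (-3*(6 + s))/6 = 8 + (-18 - 3*s)/6 = 8 + (-3 - s/2) = 5 - s/2)
(-2342004 + f)*(A(1364) + G(1242, -306)) = (-2342004 - 888895)*(169*1364 + (5 - ½*(-306))) = -3230899*(230516 + (5 + 153)) = -3230899*(230516 + 158) = -3230899*230674 = -745284395926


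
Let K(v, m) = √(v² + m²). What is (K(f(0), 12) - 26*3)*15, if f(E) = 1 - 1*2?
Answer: -1170 + 15*√145 ≈ -989.38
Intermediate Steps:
f(E) = -1 (f(E) = 1 - 2 = -1)
K(v, m) = √(m² + v²)
(K(f(0), 12) - 26*3)*15 = (√(12² + (-1)²) - 26*3)*15 = (√(144 + 1) - 78)*15 = (√145 - 78)*15 = (-78 + √145)*15 = -1170 + 15*√145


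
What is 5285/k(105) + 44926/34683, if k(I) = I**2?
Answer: 6462941/3641715 ≈ 1.7747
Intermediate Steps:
5285/k(105) + 44926/34683 = 5285/(105**2) + 44926/34683 = 5285/11025 + 44926*(1/34683) = 5285*(1/11025) + 44926/34683 = 151/315 + 44926/34683 = 6462941/3641715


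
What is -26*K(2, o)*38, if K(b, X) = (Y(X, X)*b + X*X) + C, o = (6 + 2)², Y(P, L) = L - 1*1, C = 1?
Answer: -4172324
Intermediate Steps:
Y(P, L) = -1 + L (Y(P, L) = L - 1 = -1 + L)
o = 64 (o = 8² = 64)
K(b, X) = 1 + X² + b*(-1 + X) (K(b, X) = ((-1 + X)*b + X*X) + 1 = (b*(-1 + X) + X²) + 1 = (X² + b*(-1 + X)) + 1 = 1 + X² + b*(-1 + X))
-26*K(2, o)*38 = -26*(1 + 64² + 2*(-1 + 64))*38 = -26*(1 + 4096 + 2*63)*38 = -26*(1 + 4096 + 126)*38 = -26*4223*38 = -109798*38 = -4172324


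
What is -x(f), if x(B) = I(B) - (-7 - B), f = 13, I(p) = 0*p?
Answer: -20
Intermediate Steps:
I(p) = 0
x(B) = 7 + B (x(B) = 0 - (-7 - B) = 0 + (7 + B) = 7 + B)
-x(f) = -(7 + 13) = -1*20 = -20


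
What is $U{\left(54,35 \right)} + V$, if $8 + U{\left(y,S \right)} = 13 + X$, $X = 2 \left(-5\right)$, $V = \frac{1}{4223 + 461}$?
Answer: $- \frac{23419}{4684} \approx -4.9998$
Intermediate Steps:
$V = \frac{1}{4684} \approx 0.00021349$
$X = -10$
$U{\left(y,S \right)} = -5$ ($U{\left(y,S \right)} = -8 + \left(13 - 10\right) = -8 + 3 = -5$)
$U{\left(54,35 \right)} + V = -5 + \frac{1}{4684} = - \frac{23419}{4684}$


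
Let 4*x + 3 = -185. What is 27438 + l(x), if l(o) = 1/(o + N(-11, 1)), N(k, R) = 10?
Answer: 1015205/37 ≈ 27438.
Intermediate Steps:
x = -47 (x = -3/4 + (1/4)*(-185) = -3/4 - 185/4 = -47)
l(o) = 1/(10 + o) (l(o) = 1/(o + 10) = 1/(10 + o))
27438 + l(x) = 27438 + 1/(10 - 47) = 27438 + 1/(-37) = 27438 - 1/37 = 1015205/37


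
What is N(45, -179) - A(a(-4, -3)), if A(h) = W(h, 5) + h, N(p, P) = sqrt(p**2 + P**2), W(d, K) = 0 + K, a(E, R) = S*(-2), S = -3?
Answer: -11 + sqrt(34066) ≈ 173.57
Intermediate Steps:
a(E, R) = 6 (a(E, R) = -3*(-2) = 6)
W(d, K) = K
N(p, P) = sqrt(P**2 + p**2)
A(h) = 5 + h
N(45, -179) - A(a(-4, -3)) = sqrt((-179)**2 + 45**2) - (5 + 6) = sqrt(32041 + 2025) - 1*11 = sqrt(34066) - 11 = -11 + sqrt(34066)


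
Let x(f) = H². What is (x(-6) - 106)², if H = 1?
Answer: 11025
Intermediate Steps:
x(f) = 1 (x(f) = 1² = 1)
(x(-6) - 106)² = (1 - 106)² = (-105)² = 11025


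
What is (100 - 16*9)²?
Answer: 1936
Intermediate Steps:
(100 - 16*9)² = (100 - 144)² = (-44)² = 1936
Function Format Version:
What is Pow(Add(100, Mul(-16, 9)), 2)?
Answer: 1936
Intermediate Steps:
Pow(Add(100, Mul(-16, 9)), 2) = Pow(Add(100, -144), 2) = Pow(-44, 2) = 1936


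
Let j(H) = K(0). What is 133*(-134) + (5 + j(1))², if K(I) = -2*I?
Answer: -17797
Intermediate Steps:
j(H) = 0 (j(H) = -2*0 = 0)
133*(-134) + (5 + j(1))² = 133*(-134) + (5 + 0)² = -17822 + 5² = -17822 + 25 = -17797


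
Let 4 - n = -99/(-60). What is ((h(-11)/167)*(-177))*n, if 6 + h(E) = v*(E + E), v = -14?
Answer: -1256169/1670 ≈ -752.20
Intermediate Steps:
h(E) = -6 - 28*E (h(E) = -6 - 14*(E + E) = -6 - 28*E)
n = 47/20 (n = 4 - (-99)/(-60) = 4 - (-99)*(-1)/60 = 4 - 1*33/20 = 4 - 33/20 = 47/20 ≈ 2.3500)
((h(-11)/167)*(-177))*n = (((-6 - 28*(-11))/167)*(-177))*(47/20) = (((-6 + 308)*(1/167))*(-177))*(47/20) = ((302*(1/167))*(-177))*(47/20) = ((302/167)*(-177))*(47/20) = -53454/167*47/20 = -1256169/1670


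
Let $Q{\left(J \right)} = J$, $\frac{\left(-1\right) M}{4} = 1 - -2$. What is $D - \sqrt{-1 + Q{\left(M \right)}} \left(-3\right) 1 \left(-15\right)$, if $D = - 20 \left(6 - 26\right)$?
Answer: $400 - 45 i \sqrt{13} \approx 400.0 - 162.25 i$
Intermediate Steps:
$M = -12$ ($M = - 4 \left(1 - -2\right) = - 4 \left(1 + 2\right) = \left(-4\right) 3 = -12$)
$D = 400$ ($D = \left(-20\right) \left(-20\right) = 400$)
$D - \sqrt{-1 + Q{\left(M \right)}} \left(-3\right) 1 \left(-15\right) = 400 - \sqrt{-1 - 12} \left(-3\right) 1 \left(-15\right) = 400 - \sqrt{-13} \left(-3\right) 1 \left(-15\right) = 400 - i \sqrt{13} \left(-3\right) 1 \left(-15\right) = 400 - - 3 i \sqrt{13} \cdot 1 \left(-15\right) = 400 - - 3 i \sqrt{13} \left(-15\right) = 400 - 45 i \sqrt{13}$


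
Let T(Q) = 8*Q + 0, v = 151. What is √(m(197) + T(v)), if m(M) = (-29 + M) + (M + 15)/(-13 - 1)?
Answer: √66682/7 ≈ 36.890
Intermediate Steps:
T(Q) = 8*Q
m(M) = -421/14 + 13*M/14 (m(M) = (-29 + M) + (15 + M)/(-14) = (-29 + M) + (15 + M)*(-1/14) = (-29 + M) + (-15/14 - M/14) = -421/14 + 13*M/14)
√(m(197) + T(v)) = √((-421/14 + (13/14)*197) + 8*151) = √((-421/14 + 2561/14) + 1208) = √(1070/7 + 1208) = √(9526/7) = √66682/7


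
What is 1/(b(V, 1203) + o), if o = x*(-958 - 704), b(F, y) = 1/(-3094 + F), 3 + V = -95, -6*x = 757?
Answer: 3192/669327287 ≈ 4.7690e-6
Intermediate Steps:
x = -757/6 (x = -1/6*757 = -757/6 ≈ -126.17)
V = -98 (V = -3 - 95 = -98)
o = 209689 (o = -757*(-958 - 704)/6 = -757/6*(-1662) = 209689)
1/(b(V, 1203) + o) = 1/(1/(-3094 - 98) + 209689) = 1/(1/(-3192) + 209689) = 1/(-1/3192 + 209689) = 1/(669327287/3192) = 3192/669327287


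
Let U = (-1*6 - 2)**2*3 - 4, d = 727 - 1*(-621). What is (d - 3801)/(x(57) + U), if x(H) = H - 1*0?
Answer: -2453/245 ≈ -10.012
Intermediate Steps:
d = 1348 (d = 727 + 621 = 1348)
x(H) = H (x(H) = H + 0 = H)
U = 188 (U = (-6 - 2)**2*3 - 4 = (-8)**2*3 - 4 = 64*3 - 4 = 192 - 4 = 188)
(d - 3801)/(x(57) + U) = (1348 - 3801)/(57 + 188) = -2453/245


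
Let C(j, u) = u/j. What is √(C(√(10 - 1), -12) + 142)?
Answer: √138 ≈ 11.747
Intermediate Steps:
√(C(√(10 - 1), -12) + 142) = √(-12/√(10 - 1) + 142) = √(-12/(√9) + 142) = √(-12/3 + 142) = √(-12*⅓ + 142) = √(-4 + 142) = √138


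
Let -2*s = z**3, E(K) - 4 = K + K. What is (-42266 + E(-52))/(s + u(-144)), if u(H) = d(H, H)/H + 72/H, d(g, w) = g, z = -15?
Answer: -21183/844 ≈ -25.098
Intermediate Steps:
E(K) = 4 + 2*K (E(K) = 4 + (K + K) = 4 + 2*K)
u(H) = 1 + 72/H (u(H) = H/H + 72/H = 1 + 72/H)
s = 3375/2 (s = -1/2*(-15)**3 = -1/2*(-3375) = 3375/2 ≈ 1687.5)
(-42266 + E(-52))/(s + u(-144)) = (-42266 + (4 + 2*(-52)))/(3375/2 + (72 - 144)/(-144)) = (-42266 + (4 - 104))/(3375/2 - 1/144*(-72)) = (-42266 - 100)/(3375/2 + 1/2) = -42366/1688 = -42366*1/1688 = -21183/844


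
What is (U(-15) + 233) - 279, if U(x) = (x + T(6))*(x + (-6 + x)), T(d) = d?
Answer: 278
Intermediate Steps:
U(x) = (-6 + 2*x)*(6 + x) (U(x) = (x + 6)*(x + (-6 + x)) = (6 + x)*(-6 + 2*x) = (-6 + 2*x)*(6 + x))
(U(-15) + 233) - 279 = ((-36 + 2*(-15)**2 + 6*(-15)) + 233) - 279 = ((-36 + 2*225 - 90) + 233) - 279 = ((-36 + 450 - 90) + 233) - 279 = (324 + 233) - 279 = 557 - 279 = 278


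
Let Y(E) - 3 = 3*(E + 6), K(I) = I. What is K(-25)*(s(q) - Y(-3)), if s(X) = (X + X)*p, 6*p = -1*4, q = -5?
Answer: 400/3 ≈ 133.33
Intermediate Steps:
p = -2/3 (p = (-1*4)/6 = (1/6)*(-4) = -2/3 ≈ -0.66667)
s(X) = -4*X/3 (s(X) = (X + X)*(-2/3) = (2*X)*(-2/3) = -4*X/3)
Y(E) = 21 + 3*E (Y(E) = 3 + 3*(E + 6) = 3 + 3*(6 + E) = 3 + (18 + 3*E) = 21 + 3*E)
K(-25)*(s(q) - Y(-3)) = -25*(-4/3*(-5) - (21 + 3*(-3))) = -25*(20/3 - (21 - 9)) = -25*(20/3 - 1*12) = -25*(20/3 - 12) = -25*(-16/3) = 400/3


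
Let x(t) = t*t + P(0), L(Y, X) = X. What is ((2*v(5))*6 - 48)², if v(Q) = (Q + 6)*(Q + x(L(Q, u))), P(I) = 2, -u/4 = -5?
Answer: 2881112976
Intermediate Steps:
u = 20 (u = -4*(-5) = 20)
x(t) = 2 + t² (x(t) = t*t + 2 = t² + 2 = 2 + t²)
v(Q) = (6 + Q)*(402 + Q) (v(Q) = (Q + 6)*(Q + (2 + 20²)) = (6 + Q)*(Q + (2 + 400)) = (6 + Q)*(Q + 402) = (6 + Q)*(402 + Q))
((2*v(5))*6 - 48)² = ((2*(2412 + 5² + 408*5))*6 - 48)² = ((2*(2412 + 25 + 2040))*6 - 48)² = ((2*4477)*6 - 48)² = (8954*6 - 48)² = (53724 - 48)² = 53676² = 2881112976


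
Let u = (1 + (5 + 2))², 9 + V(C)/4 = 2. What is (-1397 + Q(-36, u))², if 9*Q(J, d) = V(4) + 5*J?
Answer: 163353961/81 ≈ 2.0167e+6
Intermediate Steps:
V(C) = -28 (V(C) = -36 + 4*2 = -36 + 8 = -28)
u = 64 (u = (1 + 7)² = 8² = 64)
Q(J, d) = -28/9 + 5*J/9 (Q(J, d) = (-28 + 5*J)/9 = -28/9 + 5*J/9)
(-1397 + Q(-36, u))² = (-1397 + (-28/9 + (5/9)*(-36)))² = (-1397 + (-28/9 - 20))² = (-1397 - 208/9)² = (-12781/9)² = 163353961/81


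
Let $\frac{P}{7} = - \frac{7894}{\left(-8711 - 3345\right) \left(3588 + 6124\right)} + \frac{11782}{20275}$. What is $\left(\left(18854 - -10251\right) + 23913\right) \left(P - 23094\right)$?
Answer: $- \frac{726538737308079796149}{593489151200} \approx -1.2242 \cdot 10^{9}$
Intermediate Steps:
$P = \frac{4828912755639}{1186978302400}$ ($P = 7 \left(- \frac{7894}{\left(-8711 - 3345\right) \left(3588 + 6124\right)} + \frac{11782}{20275}\right) = 7 \left(- \frac{7894}{\left(-12056\right) 9712} + 11782 \cdot \frac{1}{20275}\right) = 7 \left(- \frac{7894}{-117087872} + \frac{11782}{20275}\right) = 7 \left(\left(-7894\right) \left(- \frac{1}{117087872}\right) + \frac{11782}{20275}\right) = 7 \left(\frac{3947}{58543936} + \frac{11782}{20275}\right) = 7 \cdot \frac{689844679377}{1186978302400} = \frac{4828912755639}{1186978302400} \approx 4.0682$)
$\left(\left(18854 - -10251\right) + 23913\right) \left(P - 23094\right) = \left(\left(18854 - -10251\right) + 23913\right) \left(\frac{4828912755639}{1186978302400} - 23094\right) = \left(\left(18854 + 10251\right) + 23913\right) \left(- \frac{27407248002869961}{1186978302400}\right) = \left(29105 + 23913\right) \left(- \frac{27407248002869961}{1186978302400}\right) = 53018 \left(- \frac{27407248002869961}{1186978302400}\right) = - \frac{726538737308079796149}{593489151200}$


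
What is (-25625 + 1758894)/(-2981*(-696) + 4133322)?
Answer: 1733269/6208098 ≈ 0.27919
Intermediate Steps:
(-25625 + 1758894)/(-2981*(-696) + 4133322) = 1733269/(2074776 + 4133322) = 1733269/6208098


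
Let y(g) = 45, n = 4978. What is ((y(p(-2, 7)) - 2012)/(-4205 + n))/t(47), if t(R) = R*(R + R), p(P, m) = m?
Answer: -1967/3415114 ≈ -0.00057597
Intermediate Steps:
t(R) = 2*R**2 (t(R) = R*(2*R) = 2*R**2)
((y(p(-2, 7)) - 2012)/(-4205 + n))/t(47) = ((45 - 2012)/(-4205 + 4978))/((2*47**2)) = (-1967/773)/((2*2209)) = -1967*1/773/4418 = -1967/773*1/4418 = -1967/3415114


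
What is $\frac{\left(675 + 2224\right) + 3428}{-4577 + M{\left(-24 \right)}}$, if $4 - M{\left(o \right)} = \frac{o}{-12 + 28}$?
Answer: $- \frac{12654}{9143} \approx -1.384$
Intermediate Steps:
$M{\left(o \right)} = 4 - \frac{o}{16}$ ($M{\left(o \right)} = 4 - \frac{o}{-12 + 28} = 4 - \frac{o}{16}$)
$\frac{\left(675 + 2224\right) + 3428}{-4577 + M{\left(-24 \right)}} = \frac{\left(675 + 2224\right) + 3428}{-4577 + \left(4 - - \frac{3}{2}\right)} = \frac{2899 + 3428}{-4577 + \left(4 + \frac{3}{2}\right)} = \frac{6327}{-4577 + \frac{11}{2}} = \frac{6327}{- \frac{9143}{2}} = 6327 \left(- \frac{2}{9143}\right) = - \frac{12654}{9143}$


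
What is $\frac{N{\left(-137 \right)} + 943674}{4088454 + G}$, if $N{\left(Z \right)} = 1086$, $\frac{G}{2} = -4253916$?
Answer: $- \frac{157460}{736563} \approx -0.21378$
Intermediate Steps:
$G = -8507832$ ($G = 2 \left(-4253916\right) = -8507832$)
$\frac{N{\left(-137 \right)} + 943674}{4088454 + G} = \frac{1086 + 943674}{4088454 - 8507832} = \frac{944760}{-4419378} = 944760 \left(- \frac{1}{4419378}\right) = - \frac{157460}{736563}$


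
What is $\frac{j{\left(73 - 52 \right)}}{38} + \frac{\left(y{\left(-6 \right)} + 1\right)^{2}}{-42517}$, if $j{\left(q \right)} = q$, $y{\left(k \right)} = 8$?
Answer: $\frac{889779}{1615646} \approx 0.55073$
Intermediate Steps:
$\frac{j{\left(73 - 52 \right)}}{38} + \frac{\left(y{\left(-6 \right)} + 1\right)^{2}}{-42517} = \frac{73 - 52}{38} + \frac{\left(8 + 1\right)^{2}}{-42517} = 21 \cdot \frac{1}{38} + 9^{2} \left(- \frac{1}{42517}\right) = \frac{21}{38} + 81 \left(- \frac{1}{42517}\right) = \frac{21}{38} - \frac{81}{42517} = \frac{889779}{1615646}$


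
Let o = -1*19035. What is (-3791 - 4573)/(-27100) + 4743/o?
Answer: 170408/2865825 ≈ 0.059462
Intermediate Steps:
o = -19035
(-3791 - 4573)/(-27100) + 4743/o = (-3791 - 4573)/(-27100) + 4743/(-19035) = -8364*(-1/27100) + 4743*(-1/19035) = 2091/6775 - 527/2115 = 170408/2865825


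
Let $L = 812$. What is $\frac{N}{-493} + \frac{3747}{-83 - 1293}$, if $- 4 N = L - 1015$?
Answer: $- \frac{66107}{23392} \approx -2.826$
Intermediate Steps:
$N = \frac{203}{4}$ ($N = - \frac{812 - 1015}{4} = \left(- \frac{1}{4}\right) \left(-203\right) = \frac{203}{4} \approx 50.75$)
$\frac{N}{-493} + \frac{3747}{-83 - 1293} = \frac{203}{4 \left(-493\right)} + \frac{3747}{-83 - 1293} = \frac{203}{4} \left(- \frac{1}{493}\right) + \frac{3747}{-83 - 1293} = - \frac{7}{68} + \frac{3747}{-1376} = - \frac{7}{68} + 3747 \left(- \frac{1}{1376}\right) = - \frac{7}{68} - \frac{3747}{1376} = - \frac{66107}{23392}$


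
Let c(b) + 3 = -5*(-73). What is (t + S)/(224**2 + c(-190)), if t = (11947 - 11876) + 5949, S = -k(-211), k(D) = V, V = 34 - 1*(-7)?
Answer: 1993/16846 ≈ 0.11831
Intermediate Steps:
V = 41 (V = 34 + 7 = 41)
c(b) = 362 (c(b) = -3 - 5*(-73) = -3 + 365 = 362)
k(D) = 41
S = -41 (S = -1*41 = -41)
t = 6020 (t = 71 + 5949 = 6020)
(t + S)/(224**2 + c(-190)) = (6020 - 41)/(224**2 + 362) = 5979/(50176 + 362) = 5979/50538 = 5979*(1/50538) = 1993/16846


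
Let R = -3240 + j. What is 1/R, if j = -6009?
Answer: -1/9249 ≈ -0.00010812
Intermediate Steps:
R = -9249 (R = -3240 - 6009 = -9249)
1/R = 1/(-9249) = -1/9249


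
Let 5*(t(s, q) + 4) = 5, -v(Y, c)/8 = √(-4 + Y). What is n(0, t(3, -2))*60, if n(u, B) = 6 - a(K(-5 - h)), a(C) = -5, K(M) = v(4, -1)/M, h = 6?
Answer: 660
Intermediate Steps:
v(Y, c) = -8*√(-4 + Y)
K(M) = 0 (K(M) = (-8*√(-4 + 4))/M = (-8*√0)/M = (-8*0)/M = 0/M = 0)
t(s, q) = -3 (t(s, q) = -4 + (⅕)*5 = -4 + 1 = -3)
n(u, B) = 11 (n(u, B) = 6 - 1*(-5) = 6 + 5 = 11)
n(0, t(3, -2))*60 = 11*60 = 660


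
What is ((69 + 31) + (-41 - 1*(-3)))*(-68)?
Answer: -4216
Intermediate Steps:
((69 + 31) + (-41 - 1*(-3)))*(-68) = (100 + (-41 + 3))*(-68) = (100 - 38)*(-68) = 62*(-68) = -4216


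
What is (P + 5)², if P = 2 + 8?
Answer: 225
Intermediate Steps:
P = 10
(P + 5)² = (10 + 5)² = 15² = 225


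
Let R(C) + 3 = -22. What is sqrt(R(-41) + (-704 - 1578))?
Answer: I*sqrt(2307) ≈ 48.031*I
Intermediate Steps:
R(C) = -25 (R(C) = -3 - 22 = -25)
sqrt(R(-41) + (-704 - 1578)) = sqrt(-25 + (-704 - 1578)) = sqrt(-25 - 2282) = sqrt(-2307) = I*sqrt(2307)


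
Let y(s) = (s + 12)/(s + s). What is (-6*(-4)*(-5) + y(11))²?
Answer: 6848689/484 ≈ 14150.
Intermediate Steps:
y(s) = (12 + s)/(2*s) (y(s) = (12 + s)/((2*s)) = (12 + s)*(1/(2*s)) = (12 + s)/(2*s))
(-6*(-4)*(-5) + y(11))² = (-6*(-4)*(-5) + (½)*(12 + 11)/11)² = (24*(-5) + (½)*(1/11)*23)² = (-120 + 23/22)² = (-2617/22)² = 6848689/484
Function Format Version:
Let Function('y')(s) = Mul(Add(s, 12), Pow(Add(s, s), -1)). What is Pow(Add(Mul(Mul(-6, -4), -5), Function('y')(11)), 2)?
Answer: Rational(6848689, 484) ≈ 14150.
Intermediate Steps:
Function('y')(s) = Mul(Rational(1, 2), Pow(s, -1), Add(12, s)) (Function('y')(s) = Mul(Add(12, s), Pow(Mul(2, s), -1)) = Mul(Add(12, s), Mul(Rational(1, 2), Pow(s, -1))) = Mul(Rational(1, 2), Pow(s, -1), Add(12, s)))
Pow(Add(Mul(Mul(-6, -4), -5), Function('y')(11)), 2) = Pow(Add(Mul(Mul(-6, -4), -5), Mul(Rational(1, 2), Pow(11, -1), Add(12, 11))), 2) = Pow(Add(Mul(24, -5), Mul(Rational(1, 2), Rational(1, 11), 23)), 2) = Pow(Add(-120, Rational(23, 22)), 2) = Pow(Rational(-2617, 22), 2) = Rational(6848689, 484)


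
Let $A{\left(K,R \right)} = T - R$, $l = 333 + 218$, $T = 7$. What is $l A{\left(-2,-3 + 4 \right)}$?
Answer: $3306$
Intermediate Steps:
$l = 551$
$A{\left(K,R \right)} = 7 - R$
$l A{\left(-2,-3 + 4 \right)} = 551 \left(7 - \left(-3 + 4\right)\right) = 551 \left(7 - 1\right) = 551 \cdot 6 = 3306$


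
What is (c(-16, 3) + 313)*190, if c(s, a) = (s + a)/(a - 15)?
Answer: 358055/6 ≈ 59676.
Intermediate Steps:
c(s, a) = (a + s)/(-15 + a)
(c(-16, 3) + 313)*190 = ((3 - 16)/(-15 + 3) + 313)*190 = (-13/(-12) + 313)*190 = (-1/12*(-13) + 313)*190 = (13/12 + 313)*190 = (3769/12)*190 = 358055/6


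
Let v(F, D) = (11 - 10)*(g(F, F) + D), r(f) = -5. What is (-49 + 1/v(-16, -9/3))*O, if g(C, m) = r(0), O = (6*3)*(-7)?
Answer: 24759/4 ≈ 6189.8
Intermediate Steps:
O = -126 (O = 18*(-7) = -126)
g(C, m) = -5
v(F, D) = -5 + D (v(F, D) = (11 - 10)*(-5 + D) = 1*(-5 + D) = -5 + D)
(-49 + 1/v(-16, -9/3))*O = (-49 + 1/(-5 - 9/3))*(-126) = (-49 + 1/(-5 - 9*⅓))*(-126) = (-49 + 1/(-5 - 3))*(-126) = (-49 + 1/(-8))*(-126) = (-49 - ⅛)*(-126) = -393/8*(-126) = 24759/4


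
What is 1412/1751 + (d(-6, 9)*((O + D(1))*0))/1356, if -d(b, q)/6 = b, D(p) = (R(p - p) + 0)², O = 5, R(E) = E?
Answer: 1412/1751 ≈ 0.80640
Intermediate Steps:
D(p) = 0 (D(p) = ((p - p) + 0)² = (0 + 0)² = 0² = 0)
d(b, q) = -6*b
1412/1751 + (d(-6, 9)*((O + D(1))*0))/1356 = 1412/1751 + ((-6*(-6))*((5 + 0)*0))/1356 = 1412*(1/1751) + (36*(5*0))*(1/1356) = 1412/1751 + (36*0)*(1/1356) = 1412/1751 + 0*(1/1356) = 1412/1751 + 0 = 1412/1751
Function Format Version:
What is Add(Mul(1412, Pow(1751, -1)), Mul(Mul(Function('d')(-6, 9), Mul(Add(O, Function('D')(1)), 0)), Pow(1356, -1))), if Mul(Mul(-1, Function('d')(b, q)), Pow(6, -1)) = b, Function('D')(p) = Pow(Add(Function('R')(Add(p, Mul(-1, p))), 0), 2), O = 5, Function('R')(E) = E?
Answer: Rational(1412, 1751) ≈ 0.80640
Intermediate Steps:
Function('D')(p) = 0 (Function('D')(p) = Pow(Add(Add(p, Mul(-1, p)), 0), 2) = Pow(Add(0, 0), 2) = Pow(0, 2) = 0)
Function('d')(b, q) = Mul(-6, b)
Add(Mul(1412, Pow(1751, -1)), Mul(Mul(Function('d')(-6, 9), Mul(Add(O, Function('D')(1)), 0)), Pow(1356, -1))) = Add(Mul(1412, Pow(1751, -1)), Mul(Mul(Mul(-6, -6), Mul(Add(5, 0), 0)), Pow(1356, -1))) = Add(Mul(1412, Rational(1, 1751)), Mul(Mul(36, Mul(5, 0)), Rational(1, 1356))) = Add(Rational(1412, 1751), Mul(Mul(36, 0), Rational(1, 1356))) = Add(Rational(1412, 1751), Mul(0, Rational(1, 1356))) = Add(Rational(1412, 1751), 0) = Rational(1412, 1751)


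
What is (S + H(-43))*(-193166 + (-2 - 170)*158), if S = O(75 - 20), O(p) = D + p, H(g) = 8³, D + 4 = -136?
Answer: -94086034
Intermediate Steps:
D = -140 (D = -4 - 136 = -140)
H(g) = 512
O(p) = -140 + p
S = -85 (S = -140 + (75 - 20) = -140 + 55 = -85)
(S + H(-43))*(-193166 + (-2 - 170)*158) = (-85 + 512)*(-193166 + (-2 - 170)*158) = 427*(-193166 - 172*158) = 427*(-193166 - 27176) = 427*(-220342) = -94086034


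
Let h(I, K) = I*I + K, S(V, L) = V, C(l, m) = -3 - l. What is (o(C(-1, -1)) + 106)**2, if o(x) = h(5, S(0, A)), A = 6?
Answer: 17161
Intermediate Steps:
h(I, K) = K + I**2 (h(I, K) = I**2 + K = K + I**2)
o(x) = 25 (o(x) = 0 + 5**2 = 0 + 25 = 25)
(o(C(-1, -1)) + 106)**2 = (25 + 106)**2 = 131**2 = 17161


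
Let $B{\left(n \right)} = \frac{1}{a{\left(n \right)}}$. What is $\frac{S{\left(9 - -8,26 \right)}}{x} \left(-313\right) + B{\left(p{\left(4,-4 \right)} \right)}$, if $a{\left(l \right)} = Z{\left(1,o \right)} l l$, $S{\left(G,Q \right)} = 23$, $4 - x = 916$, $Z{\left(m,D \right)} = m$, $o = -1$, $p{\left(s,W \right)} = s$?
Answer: $\frac{907}{114} \approx 7.9561$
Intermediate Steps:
$x = -912$ ($x = 4 - 916 = -912$)
$a{\left(l \right)} = l^{2}$ ($a{\left(l \right)} = 1 l l = l l = l^{2}$)
$B{\left(n \right)} = \frac{1}{n^{2}}$
$\frac{S{\left(9 - -8,26 \right)}}{x} \left(-313\right) + B{\left(p{\left(4,-4 \right)} \right)} = \frac{23}{-912} \left(-313\right) + \frac{1}{16} = 23 \left(- \frac{1}{912}\right) \left(-313\right) + \frac{1}{16} = \left(- \frac{23}{912}\right) \left(-313\right) + \frac{1}{16} = \frac{7199}{912} + \frac{1}{16} = \frac{907}{114}$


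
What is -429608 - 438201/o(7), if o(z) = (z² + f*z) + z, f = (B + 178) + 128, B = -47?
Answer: -267791851/623 ≈ -4.2984e+5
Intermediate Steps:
f = 259 (f = (-47 + 178) + 128 = 131 + 128 = 259)
o(z) = z² + 260*z (o(z) = (z² + 259*z) + z = z² + 260*z)
-429608 - 438201/o(7) = -429608 - 438201*1/(7*(260 + 7)) = -429608 - 438201/(7*267) = -429608 - 438201/1869 = -429608 - 438201*1/1869 = -429608 - 146067/623 = -267791851/623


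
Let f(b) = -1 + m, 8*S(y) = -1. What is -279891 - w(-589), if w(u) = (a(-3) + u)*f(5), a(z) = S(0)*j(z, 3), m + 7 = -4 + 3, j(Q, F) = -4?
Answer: -570375/2 ≈ -2.8519e+5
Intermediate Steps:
S(y) = -1/8 (S(y) = (1/8)*(-1) = -1/8)
m = -8 (m = -7 + (-4 + 3) = -7 - 1 = -8)
a(z) = 1/2 (a(z) = -1/8*(-4) = 1/2)
f(b) = -9 (f(b) = -1 - 8 = -9)
w(u) = -9/2 - 9*u (w(u) = (1/2 + u)*(-9) = -9/2 - 9*u)
-279891 - w(-589) = -279891 - (-9/2 - 9*(-589)) = -279891 - (-9/2 + 5301) = -279891 - 1*10593/2 = -279891 - 10593/2 = -570375/2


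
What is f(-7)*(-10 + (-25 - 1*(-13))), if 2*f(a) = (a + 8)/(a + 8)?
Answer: -11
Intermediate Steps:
f(a) = ½ (f(a) = ((a + 8)/(a + 8))/2 = ((8 + a)/(8 + a))/2 = (½)*1 = ½)
f(-7)*(-10 + (-25 - 1*(-13))) = (-10 + (-25 - 1*(-13)))/2 = (-10 + (-25 + 13))/2 = (-10 - 12)/2 = (½)*(-22) = -11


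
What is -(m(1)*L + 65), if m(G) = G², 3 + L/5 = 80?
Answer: -450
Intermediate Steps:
L = 385 (L = -15 + 5*80 = -15 + 400 = 385)
-(m(1)*L + 65) = -(1²*385 + 65) = -(1*385 + 65) = -(385 + 65) = -1*450 = -450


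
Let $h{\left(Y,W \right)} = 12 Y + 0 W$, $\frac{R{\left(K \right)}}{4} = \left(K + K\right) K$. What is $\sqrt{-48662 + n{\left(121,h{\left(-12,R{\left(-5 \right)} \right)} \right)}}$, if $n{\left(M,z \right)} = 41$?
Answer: $i \sqrt{48621} \approx 220.5 i$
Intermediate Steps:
$R{\left(K \right)} = 8 K^{2}$ ($R{\left(K \right)} = 4 \left(K + K\right) K = 4 \cdot 2 K K = 4 \cdot 2 K^{2} = 8 K^{2}$)
$h{\left(Y,W \right)} = 12 Y$ ($h{\left(Y,W \right)} = 12 Y + 0 = 12 Y$)
$\sqrt{-48662 + n{\left(121,h{\left(-12,R{\left(-5 \right)} \right)} \right)}} = \sqrt{-48662 + 41} = \sqrt{-48621} = i \sqrt{48621}$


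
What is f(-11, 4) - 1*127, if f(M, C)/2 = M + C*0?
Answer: -149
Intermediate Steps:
f(M, C) = 2*M (f(M, C) = 2*(M + C*0) = 2*(M + 0) = 2*M)
f(-11, 4) - 1*127 = 2*(-11) - 1*127 = -22 - 127 = -149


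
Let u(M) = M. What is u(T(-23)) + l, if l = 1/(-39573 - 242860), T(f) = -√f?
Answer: -1/282433 - I*√23 ≈ -3.5407e-6 - 4.7958*I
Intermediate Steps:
l = -1/282433 (l = 1/(-282433) = -1/282433 ≈ -3.5407e-6)
u(T(-23)) + l = -√(-23) - 1/282433 = -I*√23 - 1/282433 = -1/282433 - I*√23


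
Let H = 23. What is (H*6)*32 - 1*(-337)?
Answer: 4753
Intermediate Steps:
(H*6)*32 - 1*(-337) = (23*6)*32 - 1*(-337) = 138*32 + 337 = 4416 + 337 = 4753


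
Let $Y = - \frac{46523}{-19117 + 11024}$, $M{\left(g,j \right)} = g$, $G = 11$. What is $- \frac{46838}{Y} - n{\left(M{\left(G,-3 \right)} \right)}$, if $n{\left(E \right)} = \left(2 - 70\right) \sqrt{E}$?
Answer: $- \frac{379059934}{46523} + 68 \sqrt{11} \approx -7922.3$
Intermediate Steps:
$Y = \frac{46523}{8093}$ ($Y = - \frac{46523}{-8093} = \left(-46523\right) \left(- \frac{1}{8093}\right) = \frac{46523}{8093} \approx 5.7486$)
$n{\left(E \right)} = - 68 \sqrt{E}$ ($n{\left(E \right)} = \left(2 - 70\right) \sqrt{E} = - 68 \sqrt{E}$)
$- \frac{46838}{Y} - n{\left(M{\left(G,-3 \right)} \right)} = - \frac{46838}{\frac{46523}{8093}} - - 68 \sqrt{11} = - \frac{46838 \cdot 8093}{46523} + 68 \sqrt{11} = \left(-1\right) \frac{379059934}{46523} + 68 \sqrt{11} = - \frac{379059934}{46523} + 68 \sqrt{11}$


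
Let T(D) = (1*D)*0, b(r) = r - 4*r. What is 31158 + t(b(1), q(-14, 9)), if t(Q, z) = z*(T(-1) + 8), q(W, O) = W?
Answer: 31046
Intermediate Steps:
b(r) = -3*r
T(D) = 0 (T(D) = D*0 = 0)
t(Q, z) = 8*z (t(Q, z) = z*(0 + 8) = z*8 = 8*z)
31158 + t(b(1), q(-14, 9)) = 31158 + 8*(-14) = 31158 - 112 = 31046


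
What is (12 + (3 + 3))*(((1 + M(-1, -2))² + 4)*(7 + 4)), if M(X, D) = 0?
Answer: 990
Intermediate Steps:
(12 + (3 + 3))*(((1 + M(-1, -2))² + 4)*(7 + 4)) = (12 + (3 + 3))*(((1 + 0)² + 4)*(7 + 4)) = (12 + 6)*((1² + 4)*11) = 18*((1 + 4)*11) = 18*(5*11) = 18*55 = 990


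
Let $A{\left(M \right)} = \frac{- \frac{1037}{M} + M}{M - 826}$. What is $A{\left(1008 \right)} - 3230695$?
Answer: $- \frac{45591489761}{14112} \approx -3.2307 \cdot 10^{6}$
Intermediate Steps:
$A{\left(M \right)} = \frac{M - \frac{1037}{M}}{-826 + M}$
$A{\left(1008 \right)} - 3230695 = \frac{-1037 + 1008^{2}}{1008 \left(-826 + 1008\right)} - 3230695 = \frac{-1037 + 1016064}{1008 \cdot 182} - 3230695 = \frac{1}{1008} \cdot \frac{1}{182} \cdot 1015027 - 3230695 = \frac{78079}{14112} - 3230695 = - \frac{45591489761}{14112}$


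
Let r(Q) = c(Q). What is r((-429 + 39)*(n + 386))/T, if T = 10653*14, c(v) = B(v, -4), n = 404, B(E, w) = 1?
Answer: 1/149142 ≈ 6.7050e-6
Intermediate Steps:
c(v) = 1
r(Q) = 1
T = 149142
r((-429 + 39)*(n + 386))/T = 1/149142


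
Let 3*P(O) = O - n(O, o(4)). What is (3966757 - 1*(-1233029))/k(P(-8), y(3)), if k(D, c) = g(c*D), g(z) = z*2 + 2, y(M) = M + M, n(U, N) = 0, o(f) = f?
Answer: -866631/5 ≈ -1.7333e+5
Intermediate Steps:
y(M) = 2*M
P(O) = O/3 (P(O) = (O - 1*0)/3 = (O + 0)/3 = O/3)
g(z) = 2 + 2*z (g(z) = 2*z + 2 = 2 + 2*z)
k(D, c) = 2 + 2*D*c (k(D, c) = 2 + 2*(c*D) = 2 + 2*(D*c) = 2 + 2*D*c)
(3966757 - 1*(-1233029))/k(P(-8), y(3)) = (3966757 - 1*(-1233029))/(2 + 2*((⅓)*(-8))*(2*3)) = (3966757 + 1233029)/(2 + 2*(-8/3)*6) = 5199786/(2 - 32) = 5199786/(-30) = 5199786*(-1/30) = -866631/5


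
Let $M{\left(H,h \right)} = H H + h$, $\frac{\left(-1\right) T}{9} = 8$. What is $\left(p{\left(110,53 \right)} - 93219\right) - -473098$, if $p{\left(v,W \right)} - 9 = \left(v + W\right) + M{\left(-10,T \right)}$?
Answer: $380079$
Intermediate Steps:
$T = -72$ ($T = \left(-9\right) 8 = -72$)
$M{\left(H,h \right)} = h + H^{2}$ ($M{\left(H,h \right)} = H^{2} + h = h + H^{2}$)
$p{\left(v,W \right)} = 37 + W + v$ ($p{\left(v,W \right)} = 9 - \left(72 - 100 - W - v\right) = 9 + \left(\left(W + v\right) + \left(-72 + 100\right)\right) = 9 + \left(\left(W + v\right) + 28\right) = 9 + \left(28 + W + v\right) = 37 + W + v$)
$\left(p{\left(110,53 \right)} - 93219\right) - -473098 = \left(\left(37 + 53 + 110\right) - 93219\right) - -473098 = \left(200 - 93219\right) + 473098 = -93019 + 473098 = 380079$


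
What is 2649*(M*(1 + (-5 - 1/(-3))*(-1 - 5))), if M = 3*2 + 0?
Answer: 460926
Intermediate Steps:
M = 6 (M = 6 + 0 = 6)
2649*(M*(1 + (-5 - 1/(-3))*(-1 - 5))) = 2649*(6*(1 + (-5 - 1/(-3))*(-1 - 5))) = 2649*(6*(1 + (-5 - 1*(-⅓))*(-6))) = 2649*(6*(1 + (-5 + ⅓)*(-6))) = 2649*(6*(1 - 14/3*(-6))) = 2649*(6*(1 + 28)) = 2649*(6*29) = 2649*174 = 460926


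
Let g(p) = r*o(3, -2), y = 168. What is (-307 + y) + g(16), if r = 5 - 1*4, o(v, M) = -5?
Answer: -144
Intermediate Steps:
r = 1 (r = 5 - 4 = 1)
g(p) = -5 (g(p) = 1*(-5) = -5)
(-307 + y) + g(16) = (-307 + 168) - 5 = -139 - 5 = -144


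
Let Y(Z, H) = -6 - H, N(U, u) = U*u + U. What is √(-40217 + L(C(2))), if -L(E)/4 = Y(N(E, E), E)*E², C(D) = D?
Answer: I*√40089 ≈ 200.22*I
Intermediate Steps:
N(U, u) = U + U*u
L(E) = -4*E²*(-6 - E) (L(E) = -4*(-6 - E)*E² = -4*E²*(-6 - E))
√(-40217 + L(C(2))) = √(-40217 + 4*2²*(6 + 2)) = √(-40217 + 4*4*8) = √(-40217 + 128) = √(-40089) = I*√40089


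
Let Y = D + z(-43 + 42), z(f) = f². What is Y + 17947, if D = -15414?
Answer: 2534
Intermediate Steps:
Y = -15413 (Y = -15414 + (-43 + 42)² = -15414 + (-1)² = -15414 + 1 = -15413)
Y + 17947 = -15413 + 17947 = 2534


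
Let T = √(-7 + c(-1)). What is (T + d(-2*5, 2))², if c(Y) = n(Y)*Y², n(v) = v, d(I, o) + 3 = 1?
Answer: 4*(1 - I*√2)² ≈ -4.0 - 11.314*I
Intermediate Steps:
d(I, o) = -2 (d(I, o) = -3 + 1 = -2)
c(Y) = Y³ (c(Y) = Y*Y² = Y³)
T = 2*I*√2 (T = √(-7 + (-1)³) = √(-7 - 1) = √(-8) = 2*I*√2 ≈ 2.8284*I)
(T + d(-2*5, 2))² = (2*I*√2 - 2)² = (-2 + 2*I*√2)²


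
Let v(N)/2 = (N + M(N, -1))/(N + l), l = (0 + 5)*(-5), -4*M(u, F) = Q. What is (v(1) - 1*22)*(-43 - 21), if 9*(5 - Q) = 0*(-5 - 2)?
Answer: 4220/3 ≈ 1406.7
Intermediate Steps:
Q = 5 (Q = 5 - 0*(-5 - 2) = 5 - 0*(-7) = 5 - ⅑*0 = 5 + 0 = 5)
M(u, F) = -5/4 (M(u, F) = -¼*5 = -5/4)
l = -25 (l = 5*(-5) = -25)
v(N) = 2*(-5/4 + N)/(-25 + N) (v(N) = 2*((N - 5/4)/(N - 25)) = 2*((-5/4 + N)/(-25 + N)) = 2*(-5/4 + N)/(-25 + N))
(v(1) - 1*22)*(-43 - 21) = ((-5 + 4*1)/(2*(-25 + 1)) - 1*22)*(-43 - 21) = ((½)*(-5 + 4)/(-24) - 22)*(-64) = ((½)*(-1/24)*(-1) - 22)*(-64) = (1/48 - 22)*(-64) = -1055/48*(-64) = 4220/3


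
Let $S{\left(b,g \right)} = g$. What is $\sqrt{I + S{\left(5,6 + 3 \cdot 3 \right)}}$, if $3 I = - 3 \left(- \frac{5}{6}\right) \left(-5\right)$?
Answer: $\frac{\sqrt{390}}{6} \approx 3.2914$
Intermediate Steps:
$I = - \frac{25}{6}$ ($I = \frac{- 3 \left(- \frac{5}{6}\right) \left(-5\right)}{3} = \frac{- 3 \left(\left(-5\right) \frac{1}{6}\right) \left(-5\right)}{3} = \frac{\left(-3\right) \left(- \frac{5}{6}\right) \left(-5\right)}{3} = \frac{\frac{5}{2} \left(-5\right)}{3} = \frac{1}{3} \left(- \frac{25}{2}\right) = - \frac{25}{6} \approx -4.1667$)
$\sqrt{I + S{\left(5,6 + 3 \cdot 3 \right)}} = \sqrt{- \frac{25}{6} + \left(6 + 3 \cdot 3\right)} = \sqrt{- \frac{25}{6} + \left(6 + 9\right)} = \sqrt{- \frac{25}{6} + 15} = \sqrt{\frac{65}{6}} = \frac{\sqrt{390}}{6}$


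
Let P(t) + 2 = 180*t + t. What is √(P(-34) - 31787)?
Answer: I*√37943 ≈ 194.79*I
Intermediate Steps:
P(t) = -2 + 181*t (P(t) = -2 + (180*t + t) = -2 + 181*t)
√(P(-34) - 31787) = √((-2 + 181*(-34)) - 31787) = √((-2 - 6154) - 31787) = √(-6156 - 31787) = √(-37943) = I*√37943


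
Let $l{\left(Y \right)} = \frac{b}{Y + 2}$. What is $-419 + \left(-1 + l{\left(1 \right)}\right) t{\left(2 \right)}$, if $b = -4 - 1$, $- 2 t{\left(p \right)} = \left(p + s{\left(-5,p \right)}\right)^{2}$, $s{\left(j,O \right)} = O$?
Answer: $- \frac{1193}{3} \approx -397.67$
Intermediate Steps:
$t{\left(p \right)} = - 2 p^{2}$ ($t{\left(p \right)} = - \frac{\left(p + p\right)^{2}}{2} = - \frac{\left(2 p\right)^{2}}{2} = - \frac{4 p^{2}}{2} = - 2 p^{2}$)
$b = -5$ ($b = -4 - 1 = -5$)
$l{\left(Y \right)} = - \frac{5}{2 + Y}$ ($l{\left(Y \right)} = - \frac{5}{Y + 2} = - \frac{5}{2 + Y}$)
$-419 + \left(-1 + l{\left(1 \right)}\right) t{\left(2 \right)} = -419 + \left(-1 - \frac{5}{2 + 1}\right) \left(- 2 \cdot 2^{2}\right) = -419 + \left(-1 - \frac{5}{3}\right) \left(\left(-2\right) 4\right) = -419 + \left(-1 - \frac{5}{3}\right) \left(-8\right) = -419 - - \frac{64}{3} = -419 + \frac{64}{3} = - \frac{1193}{3}$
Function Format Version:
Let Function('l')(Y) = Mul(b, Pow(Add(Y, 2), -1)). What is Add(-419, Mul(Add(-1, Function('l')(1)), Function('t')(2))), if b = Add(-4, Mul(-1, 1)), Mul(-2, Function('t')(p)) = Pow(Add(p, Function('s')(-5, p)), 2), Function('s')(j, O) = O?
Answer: Rational(-1193, 3) ≈ -397.67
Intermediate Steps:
Function('t')(p) = Mul(-2, Pow(p, 2)) (Function('t')(p) = Mul(Rational(-1, 2), Pow(Add(p, p), 2)) = Mul(Rational(-1, 2), Pow(Mul(2, p), 2)) = Mul(Rational(-1, 2), Mul(4, Pow(p, 2))) = Mul(-2, Pow(p, 2)))
b = -5 (b = Add(-4, -1) = -5)
Function('l')(Y) = Mul(-5, Pow(Add(2, Y), -1)) (Function('l')(Y) = Mul(-5, Pow(Add(Y, 2), -1)) = Mul(-5, Pow(Add(2, Y), -1)))
Add(-419, Mul(Add(-1, Function('l')(1)), Function('t')(2))) = Add(-419, Mul(Add(-1, Mul(-5, Pow(Add(2, 1), -1))), Mul(-2, Pow(2, 2)))) = Add(-419, Mul(Add(-1, Mul(-5, Pow(3, -1))), Mul(-2, 4))) = Add(-419, Mul(Add(-1, Mul(-5, Rational(1, 3))), -8)) = Add(-419, Mul(Add(-1, Rational(-5, 3)), -8)) = Add(-419, Mul(Rational(-8, 3), -8)) = Add(-419, Rational(64, 3)) = Rational(-1193, 3)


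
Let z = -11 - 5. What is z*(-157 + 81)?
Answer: 1216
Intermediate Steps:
z = -16
z*(-157 + 81) = -16*(-157 + 81) = -16*(-76) = 1216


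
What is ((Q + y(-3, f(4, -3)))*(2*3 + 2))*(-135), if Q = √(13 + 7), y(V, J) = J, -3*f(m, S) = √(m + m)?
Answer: -2160*√5 + 720*√2 ≈ -3811.7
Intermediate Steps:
f(m, S) = -√2*√m/3 (f(m, S) = -√(m + m)/3 = -√2*√m/3)
Q = 2*√5 (Q = √20 = 2*√5 ≈ 4.4721)
((Q + y(-3, f(4, -3)))*(2*3 + 2))*(-135) = ((2*√5 - √2*√4/3)*(2*3 + 2))*(-135) = ((2*√5 - ⅓*√2*2)*(6 + 2))*(-135) = ((2*√5 - 2*√2/3)*8)*(-135) = (16*√5 - 16*√2/3)*(-135) = -2160*√5 + 720*√2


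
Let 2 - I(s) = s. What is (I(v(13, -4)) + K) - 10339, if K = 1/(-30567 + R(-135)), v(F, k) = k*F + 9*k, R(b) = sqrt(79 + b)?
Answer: -9576066525272/934341545 - 2*I*sqrt(14)/934341545 ≈ -10249.0 - 8.0092e-9*I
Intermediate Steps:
v(F, k) = 9*k + F*k (v(F, k) = F*k + 9*k = 9*k + F*k)
I(s) = 2 - s
K = 1/(-30567 + 2*I*sqrt(14)) (K = 1/(-30567 + sqrt(79 - 135)) = 1/(-30567 + sqrt(-56)) = 1/(-30567 + 2*I*sqrt(14)) ≈ -3.2715e-5 - 8.01e-9*I)
(I(v(13, -4)) + K) - 10339 = ((2 - (-4)*(9 + 13)) + (-30567/934341545 - 2*I*sqrt(14)/934341545)) - 10339 = ((2 - (-4)*22) + (-30567/934341545 - 2*I*sqrt(14)/934341545)) - 10339 = ((2 - 1*(-88)) + (-30567/934341545 - 2*I*sqrt(14)/934341545)) - 10339 = ((2 + 88) + (-30567/934341545 - 2*I*sqrt(14)/934341545)) - 10339 = (90 + (-30567/934341545 - 2*I*sqrt(14)/934341545)) - 10339 = (84090708483/934341545 - 2*I*sqrt(14)/934341545) - 10339 = -9576066525272/934341545 - 2*I*sqrt(14)/934341545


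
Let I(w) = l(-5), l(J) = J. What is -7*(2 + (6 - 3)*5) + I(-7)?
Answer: -124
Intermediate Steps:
I(w) = -5
-7*(2 + (6 - 3)*5) + I(-7) = -7*(2 + (6 - 3)*5) - 5 = -7*(2 + 3*5) - 5 = -7*(2 + 15) - 5 = -119 - 5 = -124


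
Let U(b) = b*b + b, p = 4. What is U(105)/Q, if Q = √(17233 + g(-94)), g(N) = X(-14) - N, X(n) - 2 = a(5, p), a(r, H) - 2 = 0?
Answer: 70*√17331/109 ≈ 84.544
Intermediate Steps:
a(r, H) = 2 (a(r, H) = 2 + 0 = 2)
X(n) = 4 (X(n) = 2 + 2 = 4)
g(N) = 4 - N
U(b) = b + b² (U(b) = b² + b = b + b²)
Q = √17331 (Q = √(17233 + (4 - 1*(-94))) = √(17233 + (4 + 94)) = √(17233 + 98) = √17331 ≈ 131.65)
U(105)/Q = (105*(1 + 105))/(√17331) = (105*106)*(√17331/17331) = 11130*(√17331/17331) = 70*√17331/109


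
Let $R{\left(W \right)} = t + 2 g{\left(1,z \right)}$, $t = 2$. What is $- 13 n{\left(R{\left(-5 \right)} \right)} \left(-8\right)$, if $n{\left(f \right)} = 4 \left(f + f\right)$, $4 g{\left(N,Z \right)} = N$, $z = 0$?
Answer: $2080$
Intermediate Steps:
$g{\left(N,Z \right)} = \frac{N}{4}$
$R{\left(W \right)} = \frac{5}{2}$ ($R{\left(W \right)} = 2 + 2 \cdot \frac{1}{4} \cdot 1 = 2 + 2 \cdot \frac{1}{4} = 2 + \frac{1}{2} = \frac{5}{2}$)
$n{\left(f \right)} = 8 f$ ($n{\left(f \right)} = 4 \cdot 2 f = 8 f$)
$- 13 n{\left(R{\left(-5 \right)} \right)} \left(-8\right) = - 13 \cdot 8 \cdot \frac{5}{2} \left(-8\right) = \left(-13\right) 20 \left(-8\right) = \left(-260\right) \left(-8\right) = 2080$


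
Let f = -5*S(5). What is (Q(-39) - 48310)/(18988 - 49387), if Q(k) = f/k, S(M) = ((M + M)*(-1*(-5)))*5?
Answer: 1882840/1185561 ≈ 1.5881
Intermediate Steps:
S(M) = 50*M (S(M) = ((2*M)*5)*5 = (10*M)*5 = 50*M)
f = -1250 (f = -250*5 = -5*250 = -1250)
Q(k) = -1250/k
(Q(-39) - 48310)/(18988 - 49387) = (-1250/(-39) - 48310)/(18988 - 49387) = (-1250*(-1/39) - 48310)/(-30399) = (1250/39 - 48310)*(-1/30399) = -1882840/39*(-1/30399) = 1882840/1185561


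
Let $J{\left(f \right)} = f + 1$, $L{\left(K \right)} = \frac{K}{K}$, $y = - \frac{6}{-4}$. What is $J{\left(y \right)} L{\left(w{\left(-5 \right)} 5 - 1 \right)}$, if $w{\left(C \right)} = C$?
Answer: $\frac{5}{2} \approx 2.5$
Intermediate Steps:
$y = \frac{3}{2}$ ($y = \left(-6\right) \left(- \frac{1}{4}\right) = \frac{3}{2} \approx 1.5$)
$L{\left(K \right)} = 1$
$J{\left(f \right)} = 1 + f$
$J{\left(y \right)} L{\left(w{\left(-5 \right)} 5 - 1 \right)} = \left(1 + \frac{3}{2}\right) 1 = \frac{5}{2} \cdot 1 = \frac{5}{2}$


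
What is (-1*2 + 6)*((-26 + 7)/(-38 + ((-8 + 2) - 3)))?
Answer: 76/47 ≈ 1.6170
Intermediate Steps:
(-1*2 + 6)*((-26 + 7)/(-38 + ((-8 + 2) - 3))) = (-2 + 6)*(-19/(-38 + (-6 - 3))) = 4*(-19/(-38 - 9)) = 4*(-19/(-47)) = 4*(-19*(-1/47)) = 4*(19/47) = 76/47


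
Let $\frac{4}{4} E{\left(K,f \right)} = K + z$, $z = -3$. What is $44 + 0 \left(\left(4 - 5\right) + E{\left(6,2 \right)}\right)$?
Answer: $44$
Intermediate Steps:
$E{\left(K,f \right)} = -3 + K$ ($E{\left(K,f \right)} = K - 3 = -3 + K$)
$44 + 0 \left(\left(4 - 5\right) + E{\left(6,2 \right)}\right) = 44 + 0 \left(\left(4 - 5\right) + \left(-3 + 6\right)\right) = 44 + 0 \left(-1 + 3\right) = 44 + 0 \cdot 2 = 44 + 0 = 44$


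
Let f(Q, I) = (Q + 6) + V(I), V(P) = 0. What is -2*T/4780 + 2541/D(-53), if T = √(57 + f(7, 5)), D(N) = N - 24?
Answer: -33 - √70/2390 ≈ -33.003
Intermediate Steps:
D(N) = -24 + N
f(Q, I) = 6 + Q (f(Q, I) = (Q + 6) + 0 = (6 + Q) + 0 = 6 + Q)
T = √70 (T = √(57 + (6 + 7)) = √(57 + 13) = √70 ≈ 8.3666)
-2*T/4780 + 2541/D(-53) = -2*√70/4780 + 2541/(-24 - 53) = -2*√70*(1/4780) + 2541/(-77) = -√70/2390 + 2541*(-1/77) = -√70/2390 - 33 = -33 - √70/2390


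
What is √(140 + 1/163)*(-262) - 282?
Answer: -282 - 262*√3719823/163 ≈ -3382.1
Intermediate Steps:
√(140 + 1/163)*(-262) - 282 = √(22821/163)*(-262) - 282 = (√3719823/163)*(-262) - 282 = -262*√3719823/163 - 282 = -282 - 262*√3719823/163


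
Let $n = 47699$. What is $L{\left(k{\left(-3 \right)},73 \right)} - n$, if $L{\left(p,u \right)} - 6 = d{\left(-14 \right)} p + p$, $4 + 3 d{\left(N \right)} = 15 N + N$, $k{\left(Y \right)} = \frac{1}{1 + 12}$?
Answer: $- \frac{620084}{13} \approx -47699.0$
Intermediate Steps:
$k{\left(Y \right)} = \frac{1}{13}$
$d{\left(N \right)} = - \frac{4}{3} + \frac{16 N}{3}$ ($d{\left(N \right)} = - \frac{4}{3} + \frac{15 N + N}{3} = - \frac{4}{3} + \frac{16 N}{3}$)
$L{\left(p,u \right)} = 6 - 75 p$ ($L{\left(p,u \right)} = 6 + \left(\left(- \frac{4}{3} + \frac{16}{3} \left(-14\right)\right) p + p\right) = 6 + \left(\left(- \frac{4}{3} - \frac{224}{3}\right) p + p\right) = 6 + \left(- 76 p + p\right) = 6 - 75 p$)
$L{\left(k{\left(-3 \right)},73 \right)} - n = \left(6 - \frac{75}{13}\right) - 47699 = \frac{3}{13} - 47699 = - \frac{620084}{13}$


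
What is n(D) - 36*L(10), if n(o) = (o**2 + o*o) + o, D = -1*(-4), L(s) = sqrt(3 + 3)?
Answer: 36 - 36*sqrt(6) ≈ -52.182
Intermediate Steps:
L(s) = sqrt(6)
D = 4
n(o) = o + 2*o**2 (n(o) = (o**2 + o**2) + o = 2*o**2 + o = o + 2*o**2)
n(D) - 36*L(10) = 4*(1 + 2*4) - 36*sqrt(6) = 4*(1 + 8) - 36*sqrt(6) = 4*9 - 36*sqrt(6) = 36 - 36*sqrt(6)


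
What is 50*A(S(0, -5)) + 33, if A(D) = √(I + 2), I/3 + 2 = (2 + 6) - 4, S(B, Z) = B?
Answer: 33 + 100*√2 ≈ 174.42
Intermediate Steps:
I = 6 (I = -6 + 3*((2 + 6) - 4) = -6 + 3*(8 - 4) = -6 + 3*4 = -6 + 12 = 6)
A(D) = 2*√2 (A(D) = √(6 + 2) = √8 = 2*√2)
50*A(S(0, -5)) + 33 = 50*(2*√2) + 33 = 100*√2 + 33 = 33 + 100*√2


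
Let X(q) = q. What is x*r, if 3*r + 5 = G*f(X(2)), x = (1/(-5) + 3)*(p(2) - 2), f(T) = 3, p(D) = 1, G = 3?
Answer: -56/15 ≈ -3.7333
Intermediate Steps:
x = -14/5 (x = (1/(-5) + 3)*(1 - 2) = (-⅕ + 3)*(-1) = (14/5)*(-1) = -14/5 ≈ -2.8000)
r = 4/3 (r = -5/3 + (3*3)/3 = -5/3 + (⅓)*9 = -5/3 + 3 = 4/3 ≈ 1.3333)
x*r = -14/5*4/3 = -56/15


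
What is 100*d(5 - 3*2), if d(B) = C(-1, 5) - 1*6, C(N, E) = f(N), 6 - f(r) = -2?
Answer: 200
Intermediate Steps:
f(r) = 8 (f(r) = 6 - 1*(-2) = 6 + 2 = 8)
C(N, E) = 8
d(B) = 2 (d(B) = 8 - 1*6 = 8 - 6 = 2)
100*d(5 - 3*2) = 100*2 = 200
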